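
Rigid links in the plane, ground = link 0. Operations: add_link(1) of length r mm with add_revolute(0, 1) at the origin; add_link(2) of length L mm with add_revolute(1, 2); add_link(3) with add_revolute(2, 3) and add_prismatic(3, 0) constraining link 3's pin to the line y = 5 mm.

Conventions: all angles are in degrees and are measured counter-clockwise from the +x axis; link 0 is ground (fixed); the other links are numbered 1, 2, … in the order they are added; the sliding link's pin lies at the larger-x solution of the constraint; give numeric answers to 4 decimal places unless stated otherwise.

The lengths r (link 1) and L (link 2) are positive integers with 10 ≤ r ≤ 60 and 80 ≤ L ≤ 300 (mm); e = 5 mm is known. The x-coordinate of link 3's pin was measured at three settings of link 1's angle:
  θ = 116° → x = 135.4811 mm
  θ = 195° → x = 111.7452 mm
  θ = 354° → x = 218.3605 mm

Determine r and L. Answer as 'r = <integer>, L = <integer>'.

constraint per measurement: (x − r cos θ)² + (r sin θ − e)² = L²
subtracting the θ₁ and θ₂ equations cancels the r² and L² terms:
r = (x₁² − x₂²) / (2[(x₁cos θ₁ + e sin θ₁) − (x₂cos θ₂ + e sin θ₂)]) = 54.0000 → r = 54
L² = (x₁ − r cos θ₁)² + (r sin θ₁ − e)² = 27225.0082 → L = 165.0000 → L = 165
check at θ₃=354°: x = 218.3605 (printed 218.3605) ✓

r = 54, L = 165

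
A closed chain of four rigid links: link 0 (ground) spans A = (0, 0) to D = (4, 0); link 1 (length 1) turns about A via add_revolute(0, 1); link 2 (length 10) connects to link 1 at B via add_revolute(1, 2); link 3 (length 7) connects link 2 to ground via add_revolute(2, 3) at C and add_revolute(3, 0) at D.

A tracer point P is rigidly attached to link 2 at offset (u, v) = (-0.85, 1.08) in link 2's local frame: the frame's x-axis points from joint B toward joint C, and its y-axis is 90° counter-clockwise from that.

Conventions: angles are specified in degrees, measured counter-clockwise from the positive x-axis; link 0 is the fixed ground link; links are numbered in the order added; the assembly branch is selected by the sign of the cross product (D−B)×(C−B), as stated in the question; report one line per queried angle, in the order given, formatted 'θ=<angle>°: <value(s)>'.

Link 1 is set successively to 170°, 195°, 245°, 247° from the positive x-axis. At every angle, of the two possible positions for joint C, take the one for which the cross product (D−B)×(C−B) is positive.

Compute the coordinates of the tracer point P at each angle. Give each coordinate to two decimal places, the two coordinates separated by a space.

A=(0,0), D=(4.00,0)
θ=170°: B = A + 1.00·(cos170°, sin170°) = (-0.9848, 0.1736)
θ=170°: |BD| = 4.9878
θ=170°: circle(B,10.00) ∩ circle(D,7.00): a=7.6064, h=6.4918
θ=170°:   candidates: C₊=(6.8429,6.3967) cross=32.380; C₋=(6.3909,-6.5790) cross=-32.380
θ=170°:   branch + wants cross > 0 → take C=(6.8429,6.3967) (cross=32.380)
θ=170°: ex = (C−B)/|BC| = (0.7828,0.6223); ey = (-0.6223,0.7828)
θ=170°: P = B + -0.85·ex + 1.08·ey = (-2.3223,0.4901)
θ=195°: B = A + 1.00·(cos195°, sin195°) = (-0.9659, -0.2588)
θ=195°: |BD| = 4.9727
θ=195°: circle(B,10.00) ∩ circle(D,7.00): a=7.6144, h=6.4824
θ=195°:   candidates: C₊=(6.3007,6.6111) cross=32.235; C₋=(6.9755,-6.3361) cross=-32.235
θ=195°:   branch + wants cross > 0 → take C=(6.3007,6.6111) (cross=32.235)
θ=195°: ex = (C−B)/|BC| = (0.7267,0.6870); ey = (-0.6870,0.7267)
θ=195°: P = B + -0.85·ex + 1.08·ey = (-2.3255,-0.0580)
θ=245°: B = A + 1.00·(cos245°, sin245°) = (-0.4226, -0.9063)
θ=245°: |BD| = 4.5145
θ=245°: circle(B,10.00) ∩ circle(D,7.00): a=7.9057, h=6.1237
θ=245°:   candidates: C₊=(6.0928,6.6798) cross=27.646; C₋=(8.5515,-5.3183) cross=-27.646
θ=245°:   branch + wants cross > 0 → take C=(6.0928,6.6798) (cross=27.646)
θ=245°: ex = (C−B)/|BC| = (0.6515,0.7586); ey = (-0.7586,0.6515)
θ=245°: P = B + -0.85·ex + 1.08·ey = (-1.7957,-0.8475)
θ=247°: B = A + 1.00·(cos247°, sin247°) = (-0.3907, -0.9205)
θ=247°: |BD| = 4.4862
θ=247°: circle(B,10.00) ∩ circle(D,7.00): a=7.9272, h=6.0958
θ=247°:   candidates: C₊=(6.1170,6.6722) cross=27.347; C₋=(8.6186,-5.2601) cross=-27.347
θ=247°:   branch + wants cross > 0 → take C=(6.1170,6.6722) (cross=27.347)
θ=247°: ex = (C−B)/|BC| = (0.6508,0.7593); ey = (-0.7593,0.6508)
θ=247°: P = B + -0.85·ex + 1.08·ey = (-1.7639,-0.8630)

θ=170°: -2.32 0.49
θ=195°: -2.33 -0.06
θ=245°: -1.80 -0.85
θ=247°: -1.76 -0.86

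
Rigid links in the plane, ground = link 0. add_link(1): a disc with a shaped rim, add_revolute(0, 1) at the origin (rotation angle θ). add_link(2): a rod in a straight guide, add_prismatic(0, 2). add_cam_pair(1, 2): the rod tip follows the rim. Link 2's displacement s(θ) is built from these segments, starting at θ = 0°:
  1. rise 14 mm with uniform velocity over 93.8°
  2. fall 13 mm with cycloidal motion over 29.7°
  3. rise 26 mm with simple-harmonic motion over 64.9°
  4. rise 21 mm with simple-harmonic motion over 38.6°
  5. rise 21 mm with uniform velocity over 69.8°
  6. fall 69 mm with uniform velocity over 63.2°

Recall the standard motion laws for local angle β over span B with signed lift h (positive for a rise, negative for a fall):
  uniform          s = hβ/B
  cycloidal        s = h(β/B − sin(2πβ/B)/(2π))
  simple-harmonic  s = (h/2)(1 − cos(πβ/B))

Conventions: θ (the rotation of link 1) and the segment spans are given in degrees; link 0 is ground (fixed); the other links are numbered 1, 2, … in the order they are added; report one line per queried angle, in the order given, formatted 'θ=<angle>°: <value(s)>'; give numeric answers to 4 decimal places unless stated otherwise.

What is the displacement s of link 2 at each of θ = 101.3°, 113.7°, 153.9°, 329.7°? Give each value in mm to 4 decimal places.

segment 1 (0° to 93.8°, uniform, h = 14) is passed completely: s = 0.0000 + (14) = 14.0000
θ = 101.3° falls in segment 2 (93.8° to 123.5°, cycloidal, h = -13): β = 101.3 − 93.8 = 7.5°, B = 29.7°; Δs = -13·(0.2525 − sin(2π·0.2525)/(2π)) = -1.2141; s = 14.0000 − 1.2141 = 12.7859
θ = 113.7° falls in segment 2 (93.8° to 123.5°, cycloidal, h = -13): β = 113.7 − 93.8 = 19.9°, B = 29.7°; Δs = -13·(0.6700 − sin(2π·0.6700)/(2π)) = -10.5237; s = 14.0000 − 10.5237 = 3.4763
segment 2 (93.8° to 123.5°, cycloidal, h = -13) is passed completely: s = 14.0000 + (-13) = 1.0000
θ = 153.9° falls in segment 3 (123.5° to 188.4°, simple-harmonic, h = 26): β = 153.9 − 123.5 = 30.4°, B = 64.9°; Δs = 26/2·(1 − cos(π·0.4684)) = 11.7121; s = 1.0000 + 11.7121 = 12.7121
segment 3 (123.5° to 188.4°, simple-harmonic, h = 26) is passed completely: s = 1.0000 + (26) = 27.0000
segment 4 (188.4° to 227°, simple-harmonic, h = 21) is passed completely: s = 27.0000 + (21) = 48.0000
segment 5 (227° to 296.8°, uniform, h = 21) is passed completely: s = 48.0000 + (21) = 69.0000
θ = 329.7° falls in segment 6 (296.8° to 360°, uniform, h = -69): β = 329.7 − 296.8 = 32.9°, B = 63.2°; Δs = -69·32.9/63.2 = -35.9193; s = 69.0000 − 35.9193 = 33.0807

θ=101.3°: 12.7859
θ=113.7°: 3.4763
θ=153.9°: 12.7121
θ=329.7°: 33.0807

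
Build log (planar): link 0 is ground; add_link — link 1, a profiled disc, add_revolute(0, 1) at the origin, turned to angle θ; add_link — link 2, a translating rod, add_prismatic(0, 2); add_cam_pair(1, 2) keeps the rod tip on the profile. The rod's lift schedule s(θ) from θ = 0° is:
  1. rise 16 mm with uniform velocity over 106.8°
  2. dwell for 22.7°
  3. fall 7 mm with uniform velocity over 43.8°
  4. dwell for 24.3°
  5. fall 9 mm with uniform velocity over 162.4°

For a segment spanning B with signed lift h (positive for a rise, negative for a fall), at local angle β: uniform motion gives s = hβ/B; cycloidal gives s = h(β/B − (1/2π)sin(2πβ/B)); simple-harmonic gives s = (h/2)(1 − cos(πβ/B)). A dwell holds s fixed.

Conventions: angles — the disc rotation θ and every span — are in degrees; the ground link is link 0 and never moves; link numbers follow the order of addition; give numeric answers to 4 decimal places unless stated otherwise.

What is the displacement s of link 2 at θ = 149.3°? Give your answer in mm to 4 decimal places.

seg 1 [0°–106.8°] uniform, h=16: full span → s += 16 → s = 16.0000
seg 2 [106.8°–129.5°] dwell: s stays 16.0000
seg 3 [129.5°–173.3°] uniform, h=-7: θ=149.3° here. β=19.8, B=43.8. -7·19.8/43.8 = -3.1644 → s = 12.8356

12.8356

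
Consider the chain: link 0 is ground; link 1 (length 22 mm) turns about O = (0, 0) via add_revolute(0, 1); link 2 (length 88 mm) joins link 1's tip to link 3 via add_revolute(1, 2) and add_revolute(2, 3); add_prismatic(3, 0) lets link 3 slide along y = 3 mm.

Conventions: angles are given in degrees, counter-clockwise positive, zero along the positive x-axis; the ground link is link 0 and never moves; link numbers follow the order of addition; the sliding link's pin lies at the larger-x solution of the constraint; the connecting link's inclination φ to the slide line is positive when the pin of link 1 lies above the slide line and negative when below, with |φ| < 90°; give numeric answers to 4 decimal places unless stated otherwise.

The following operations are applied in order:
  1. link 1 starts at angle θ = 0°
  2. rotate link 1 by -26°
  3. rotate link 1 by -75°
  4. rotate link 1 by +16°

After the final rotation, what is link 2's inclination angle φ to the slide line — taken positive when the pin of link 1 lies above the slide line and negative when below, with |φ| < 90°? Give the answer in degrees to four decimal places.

geometry: r = 22 mm, L = 88 mm, e = 3 mm; θ starts at 0°
rotate link 1 by -26°: θ ← 0° -26° = -26°
rotate link 1 by -75°: θ ← -26° -75° = -101°
rotate link 1 by +16°: θ ← -101° +16° = -85°
h = r sin θ − e = -21.916283 − 3 = -24.916283
sin φ = h / L = -24.916283 / 88 = -0.28313958
φ = arcsin(-0.28313958) = -16.447675°

-16.4477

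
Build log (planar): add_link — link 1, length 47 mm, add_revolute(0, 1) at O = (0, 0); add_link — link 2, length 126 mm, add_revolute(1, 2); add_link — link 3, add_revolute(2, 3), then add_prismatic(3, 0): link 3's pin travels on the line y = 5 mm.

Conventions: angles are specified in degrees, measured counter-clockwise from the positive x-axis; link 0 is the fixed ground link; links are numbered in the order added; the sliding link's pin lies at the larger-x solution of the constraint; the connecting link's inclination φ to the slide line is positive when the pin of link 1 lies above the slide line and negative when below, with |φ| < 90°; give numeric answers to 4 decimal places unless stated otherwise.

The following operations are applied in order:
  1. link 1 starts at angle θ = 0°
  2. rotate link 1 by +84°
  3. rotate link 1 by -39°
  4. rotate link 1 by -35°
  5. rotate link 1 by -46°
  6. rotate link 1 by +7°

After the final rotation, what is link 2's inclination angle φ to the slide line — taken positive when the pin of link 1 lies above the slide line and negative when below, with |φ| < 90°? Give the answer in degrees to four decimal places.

geometry: r = 47 mm, L = 126 mm, e = 5 mm; θ starts at 0°
rotate link 1 by +84°: θ ← 0° +84° = 84°
rotate link 1 by -39°: θ ← 84° -39° = 45°
rotate link 1 by -35°: θ ← 45° -35° = 10°
rotate link 1 by -46°: θ ← 10° -46° = -36°
rotate link 1 by +7°: θ ← -36° +7° = -29°
h = r sin θ − e = -22.786052 − 5 = -27.786052
sin φ = h / L = -27.786052 / 126 = -0.22052422
φ = arcsin(-0.22052422) = -12.739825°

-12.7398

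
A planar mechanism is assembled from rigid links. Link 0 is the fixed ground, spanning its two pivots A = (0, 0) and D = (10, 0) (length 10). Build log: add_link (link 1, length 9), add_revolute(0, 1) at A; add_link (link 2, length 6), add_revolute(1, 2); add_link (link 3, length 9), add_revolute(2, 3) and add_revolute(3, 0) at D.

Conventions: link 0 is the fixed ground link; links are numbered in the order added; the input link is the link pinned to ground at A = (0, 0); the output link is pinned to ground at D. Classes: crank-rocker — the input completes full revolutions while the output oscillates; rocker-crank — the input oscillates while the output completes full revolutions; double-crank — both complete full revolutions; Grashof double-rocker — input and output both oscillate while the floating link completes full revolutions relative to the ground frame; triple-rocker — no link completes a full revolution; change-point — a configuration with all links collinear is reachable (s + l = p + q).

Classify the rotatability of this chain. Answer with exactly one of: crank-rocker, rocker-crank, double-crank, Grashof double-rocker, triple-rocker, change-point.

lengths: ground=10, input=9, coupler=6, output=9
sorted: s=6 (shortest), l=10 (longest), p+q=18
s + l = 16 vs p + q = 18
s + l < p + q (Grashof) with shortest = coupler link → Grashof double-rocker

Grashof double-rocker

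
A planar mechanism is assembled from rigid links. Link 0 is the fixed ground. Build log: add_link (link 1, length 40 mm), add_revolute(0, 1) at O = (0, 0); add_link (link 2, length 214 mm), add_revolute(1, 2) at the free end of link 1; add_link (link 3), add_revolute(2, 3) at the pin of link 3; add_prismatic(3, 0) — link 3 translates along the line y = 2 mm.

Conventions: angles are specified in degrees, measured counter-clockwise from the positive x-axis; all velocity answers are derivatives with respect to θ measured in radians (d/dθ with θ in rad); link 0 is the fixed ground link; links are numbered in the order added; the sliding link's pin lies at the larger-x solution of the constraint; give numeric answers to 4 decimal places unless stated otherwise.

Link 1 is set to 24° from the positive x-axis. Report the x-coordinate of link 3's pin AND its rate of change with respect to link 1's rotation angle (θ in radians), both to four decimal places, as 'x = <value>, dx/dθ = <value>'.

geometry: r = 40 mm, L = 214 mm, e = 2 mm
crank pin P = (r cos θ, r sin θ) = (36.541818, 16.269466)
h = r sin θ − e = 16.269466 − 2 = 14.269466
x = r cos θ + √(L² − h²) = 36.541818 + 213.523728 = 250.065546
dx/dθ = −r sin θ − h·r cos θ/√(L² − h²) (θ in radians; h = 14.269466) = -18.711500

x = 250.0655, dx/dθ = -18.7115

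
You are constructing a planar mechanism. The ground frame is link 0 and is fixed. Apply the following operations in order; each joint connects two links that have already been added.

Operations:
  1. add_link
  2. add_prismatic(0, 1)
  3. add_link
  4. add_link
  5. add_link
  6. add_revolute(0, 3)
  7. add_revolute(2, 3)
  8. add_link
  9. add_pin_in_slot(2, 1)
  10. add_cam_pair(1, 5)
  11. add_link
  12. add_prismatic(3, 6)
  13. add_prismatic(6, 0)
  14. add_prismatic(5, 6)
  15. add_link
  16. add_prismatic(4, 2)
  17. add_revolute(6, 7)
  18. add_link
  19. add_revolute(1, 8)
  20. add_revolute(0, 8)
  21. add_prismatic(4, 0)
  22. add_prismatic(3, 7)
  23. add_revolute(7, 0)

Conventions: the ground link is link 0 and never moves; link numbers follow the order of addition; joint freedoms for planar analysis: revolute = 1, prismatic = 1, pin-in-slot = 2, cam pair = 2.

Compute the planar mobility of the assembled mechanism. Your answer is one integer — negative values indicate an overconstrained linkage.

(L,J1,J2)=(1,0,0); link0 fixed
link1: (2,0,0)
P 0-1 [J1]: (2,1,0)
link2: (3,1,0)
link3: (4,1,0)
link4: (5,1,0)
R 0-3 [J1]: (5,2,0)
R 2-3 [J1]: (5,3,0)
link5: (6,3,0)
PS 2-1 [J2]: (6,3,1)
C 1-5 [J2]: (6,3,2)
link6: (7,3,2)
P 3-6 [J1]: (7,4,2)
P 6-0 [J1]: (7,5,2)
P 5-6 [J1]: (7,6,2)
link7: (8,6,2)
P 4-2 [J1]: (8,7,2)
R 6-7 [J1]: (8,8,2)
link8: (9,8,2)
R 1-8 [J1]: (9,9,2)
R 0-8 [J1]: (9,10,2)
P 4-0 [J1]: (9,11,2)
P 3-7 [J1]: (9,12,2)
R 7-0 [J1]: (9,13,2)
Grübler: 3·8 − 2·13 − 2 = -4

M = -4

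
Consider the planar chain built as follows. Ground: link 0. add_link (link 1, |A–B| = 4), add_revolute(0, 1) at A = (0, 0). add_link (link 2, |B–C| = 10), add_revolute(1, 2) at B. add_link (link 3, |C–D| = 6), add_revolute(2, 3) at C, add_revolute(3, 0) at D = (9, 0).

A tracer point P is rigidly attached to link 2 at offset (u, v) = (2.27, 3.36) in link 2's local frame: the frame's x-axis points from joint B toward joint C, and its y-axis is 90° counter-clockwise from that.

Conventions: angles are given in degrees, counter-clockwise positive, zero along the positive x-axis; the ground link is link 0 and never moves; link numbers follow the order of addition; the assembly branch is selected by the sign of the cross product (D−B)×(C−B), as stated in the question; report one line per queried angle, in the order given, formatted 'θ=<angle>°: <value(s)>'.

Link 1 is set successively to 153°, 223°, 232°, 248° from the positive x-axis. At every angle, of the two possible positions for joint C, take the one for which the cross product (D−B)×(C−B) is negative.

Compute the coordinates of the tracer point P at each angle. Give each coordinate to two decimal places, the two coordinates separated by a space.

A=(0,0), D=(9.00,0)
θ=153°: B = A + 4.00·(cos153°, sin153°) = (-3.5640, 1.8160)
θ=153°: |BD| = 12.6946
θ=153°: circle(B,10.00) ∩ circle(D,6.00): a=8.8681, h=4.6214
θ=153°:   candidates: C₊=(5.8739,5.1213) cross=58.667; C₋=(4.5517,-4.0265) cross=-58.667
θ=153°:   branch - wants cross < 0 → take C=(4.5517,-4.0265) (cross=-58.667)
θ=153°: ex = (C−B)/|BC| = (0.8116,-0.5842); ey = (0.5842,0.8116)
θ=153°: P = B + 2.27·ex + 3.36·ey = (0.2413,3.2166)
θ=223°: B = A + 4.00·(cos223°, sin223°) = (-2.9254, -2.7280)
θ=223°: |BD| = 12.2335
θ=223°: circle(B,10.00) ∩ circle(D,6.00): a=8.7325, h=4.8727
θ=223°:   candidates: C₊=(4.5006,3.9693) cross=59.610; C₋=(6.6738,-5.5307) cross=-59.610
θ=223°:   branch - wants cross < 0 → take C=(6.6738,-5.5307) (cross=-59.610)
θ=223°: ex = (C−B)/|BC| = (0.9599,-0.2803); ey = (0.2803,0.9599)
θ=223°: P = B + 2.27·ex + 3.36·ey = (0.1953,-0.1389)
θ=232°: B = A + 4.00·(cos232°, sin232°) = (-2.4626, -3.1520)
θ=232°: |BD| = 11.8881
θ=232°: circle(B,10.00) ∩ circle(D,6.00): a=8.6358, h=5.0421
θ=232°:   candidates: C₊=(4.5272,3.9993) cross=59.941; C₋=(7.2010,-5.7239) cross=-59.941
θ=232°:   branch - wants cross < 0 → take C=(7.2010,-5.7239) (cross=-59.941)
θ=232°: ex = (C−B)/|BC| = (0.9664,-0.2572); ey = (0.2572,0.9664)
θ=232°: P = B + 2.27·ex + 3.36·ey = (0.5952,-0.4889)
θ=248°: B = A + 4.00·(cos248°, sin248°) = (-1.4984, -3.7087)
θ=248°: |BD| = 11.1343
θ=248°: circle(B,10.00) ∩ circle(D,6.00): a=8.4411, h=5.3616
θ=248°:   candidates: C₊=(4.6748,4.1584) cross=59.698; C₋=(8.2466,-5.9525) cross=-59.698
θ=248°:   branch - wants cross < 0 → take C=(8.2466,-5.9525) (cross=-59.698)
θ=248°: ex = (C−B)/|BC| = (0.9745,-0.2244); ey = (0.2244,0.9745)
θ=248°: P = B + 2.27·ex + 3.36·ey = (1.4676,-0.9437)

θ=153°: 0.24 3.22
θ=223°: 0.20 -0.14
θ=232°: 0.60 -0.49
θ=248°: 1.47 -0.94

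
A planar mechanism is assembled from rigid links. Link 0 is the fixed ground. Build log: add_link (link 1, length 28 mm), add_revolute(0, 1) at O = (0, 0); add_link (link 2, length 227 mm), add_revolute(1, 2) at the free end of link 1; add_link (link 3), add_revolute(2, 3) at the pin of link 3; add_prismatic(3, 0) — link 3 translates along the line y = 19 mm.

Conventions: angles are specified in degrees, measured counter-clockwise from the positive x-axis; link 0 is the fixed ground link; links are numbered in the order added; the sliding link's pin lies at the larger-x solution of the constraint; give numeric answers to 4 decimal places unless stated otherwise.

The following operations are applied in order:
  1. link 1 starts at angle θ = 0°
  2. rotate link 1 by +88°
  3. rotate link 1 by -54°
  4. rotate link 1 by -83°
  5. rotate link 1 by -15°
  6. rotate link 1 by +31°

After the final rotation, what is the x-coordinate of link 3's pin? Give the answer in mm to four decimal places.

geometry: r = 28 mm, L = 227 mm, e = 19 mm; θ starts at 0°
rotate link 1 by +88°: θ ← 0° +88° = 88°
rotate link 1 by -54°: θ ← 88° -54° = 34°
rotate link 1 by -83°: θ ← 34° -83° = -49°
rotate link 1 by -15°: θ ← -49° -15° = -64°
rotate link 1 by +31°: θ ← -64° +31° = -33°
crank pin P = (r cos θ, r sin θ) = (23.482776, -15.249893)
h = r sin θ − e = -15.249893 − 19 = -34.249893
x = r cos θ + √(L² − h²) = 23.482776 + 224.401303 = 247.884079

247.8841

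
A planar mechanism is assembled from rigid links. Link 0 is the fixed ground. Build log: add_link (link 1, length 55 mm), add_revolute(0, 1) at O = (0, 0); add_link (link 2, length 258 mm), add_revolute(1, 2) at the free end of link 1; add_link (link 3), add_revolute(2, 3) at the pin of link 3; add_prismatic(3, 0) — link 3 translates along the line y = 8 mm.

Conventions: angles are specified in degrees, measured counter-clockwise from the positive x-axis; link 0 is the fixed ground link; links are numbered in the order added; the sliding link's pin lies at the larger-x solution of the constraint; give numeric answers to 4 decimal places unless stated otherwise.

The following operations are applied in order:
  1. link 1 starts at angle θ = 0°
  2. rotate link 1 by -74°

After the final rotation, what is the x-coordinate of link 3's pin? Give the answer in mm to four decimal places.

geometry: r = 55 mm, L = 258 mm, e = 8 mm; θ starts at 0°
rotate link 1 by -74°: θ ← 0° -74° = -74°
crank pin P = (r cos θ, r sin θ) = (15.160055, -52.869393)
h = r sin θ − e = -52.869393 − 8 = -60.869393
x = r cos θ + √(L² − h²) = 15.160055 + 250.716806 = 265.876861

265.8769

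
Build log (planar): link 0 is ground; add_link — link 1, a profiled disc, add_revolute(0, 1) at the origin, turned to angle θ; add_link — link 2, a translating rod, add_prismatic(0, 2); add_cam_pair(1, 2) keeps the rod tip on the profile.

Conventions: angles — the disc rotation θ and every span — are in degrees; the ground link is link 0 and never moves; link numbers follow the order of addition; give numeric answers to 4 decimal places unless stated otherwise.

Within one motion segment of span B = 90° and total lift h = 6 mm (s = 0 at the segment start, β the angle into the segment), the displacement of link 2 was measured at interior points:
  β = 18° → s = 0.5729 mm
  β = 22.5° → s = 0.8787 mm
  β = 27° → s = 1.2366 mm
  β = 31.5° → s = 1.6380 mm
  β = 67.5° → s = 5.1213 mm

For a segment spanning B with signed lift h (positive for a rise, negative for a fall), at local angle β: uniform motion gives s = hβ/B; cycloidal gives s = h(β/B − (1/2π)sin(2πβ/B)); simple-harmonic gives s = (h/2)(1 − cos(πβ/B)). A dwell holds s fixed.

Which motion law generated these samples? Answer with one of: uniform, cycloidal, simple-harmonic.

candidates at β/B = r: uniform s = h·r (linear in β); cycloidal s = h·(r − sin(2πr)/(2π)); simple-harmonic s = (h/2)(1 − cos(πr))
β=18°: printed 0.5729 | uniform 1.2000, cycloidal 0.2918, simple-harmonic 0.5729
β=22.5°: printed 0.8787 | uniform 1.5000, cycloidal 0.5451, simple-harmonic 0.8787
β=27°: printed 1.2366 | uniform 1.8000, cycloidal 0.8918, simple-harmonic 1.2366
β=31.5°: printed 1.6380 | uniform 2.1000, cycloidal 1.3274, simple-harmonic 1.6380
β=67.5°: printed 5.1213 | uniform 4.5000, cycloidal 5.4549, simple-harmonic 5.1213
only one law matches every sample → simple-harmonic

simple-harmonic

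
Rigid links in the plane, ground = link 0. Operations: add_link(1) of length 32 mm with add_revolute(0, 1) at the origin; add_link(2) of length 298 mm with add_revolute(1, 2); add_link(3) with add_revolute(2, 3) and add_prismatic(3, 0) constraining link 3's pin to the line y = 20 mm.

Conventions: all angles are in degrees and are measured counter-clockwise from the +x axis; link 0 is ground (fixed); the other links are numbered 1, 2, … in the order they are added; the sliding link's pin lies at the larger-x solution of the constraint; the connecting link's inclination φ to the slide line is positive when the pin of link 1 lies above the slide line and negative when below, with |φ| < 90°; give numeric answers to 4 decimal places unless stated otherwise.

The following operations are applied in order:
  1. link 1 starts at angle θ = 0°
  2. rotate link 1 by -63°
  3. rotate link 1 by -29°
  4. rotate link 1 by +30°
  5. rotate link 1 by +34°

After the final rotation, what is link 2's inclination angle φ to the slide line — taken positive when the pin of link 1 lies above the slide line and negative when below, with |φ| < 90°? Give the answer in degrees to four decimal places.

geometry: r = 32 mm, L = 298 mm, e = 20 mm; θ starts at 0°
rotate link 1 by -63°: θ ← 0° -63° = -63°
rotate link 1 by -29°: θ ← -63° -29° = -92°
rotate link 1 by +30°: θ ← -92° +30° = -62°
rotate link 1 by +34°: θ ← -62° +34° = -28°
h = r sin θ − e = -15.023090 − 20 = -35.023090
sin φ = h / L = -35.023090 / 298 = -0.11752715
φ = arcsin(-0.11752715) = -6.749409°

-6.7494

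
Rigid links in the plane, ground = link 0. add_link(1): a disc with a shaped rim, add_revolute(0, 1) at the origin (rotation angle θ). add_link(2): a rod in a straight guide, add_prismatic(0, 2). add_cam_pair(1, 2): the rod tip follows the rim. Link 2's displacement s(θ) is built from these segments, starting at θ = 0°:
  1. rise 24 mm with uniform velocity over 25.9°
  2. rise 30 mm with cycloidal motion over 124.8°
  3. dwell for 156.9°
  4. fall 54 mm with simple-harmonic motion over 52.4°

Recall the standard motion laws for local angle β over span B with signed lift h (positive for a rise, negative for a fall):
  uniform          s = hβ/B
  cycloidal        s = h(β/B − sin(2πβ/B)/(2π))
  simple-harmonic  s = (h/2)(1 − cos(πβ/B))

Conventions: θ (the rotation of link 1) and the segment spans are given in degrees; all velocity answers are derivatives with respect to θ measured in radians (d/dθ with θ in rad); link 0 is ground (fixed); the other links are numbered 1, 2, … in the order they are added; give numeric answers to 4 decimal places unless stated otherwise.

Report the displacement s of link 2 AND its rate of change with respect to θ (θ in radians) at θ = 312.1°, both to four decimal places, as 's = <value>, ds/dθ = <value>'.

segment 1 (0° to 25.9°, uniform, h = 24) is passed completely: s = 0.0000 + (24) = 24.0000
segment 2 (25.9° to 150.7°, cycloidal, h = 30) is passed completely: s = 24.0000 + (30) = 54.0000
segment 3 (150.7° to 307.6°, dwell): s unchanged at 54.0000
θ = 312.1° falls in segment 4 (307.6° to 360°, simple-harmonic, h = -54): β = 312.1 − 307.6 = 4.5°, B = 52.4°; Δs = -54/2·(1 − cos(π·0.0859)) = -0.9767; s = 54.0000 − 0.9767 = 53.0233
velocity in seg [307.6°–360°] (simple-harmonic), θ in radians: β = 4.5° = 0.0785 rad, B = 52.4° = 0.9146 rad; ds/dθ = (πh/(2B)) sin(πβ/B) = (π·(-54)/(2·0.9146)) sin(π·0.0859) = -24.720351 mm/rad

s = 53.0233, ds/dθ = -24.7204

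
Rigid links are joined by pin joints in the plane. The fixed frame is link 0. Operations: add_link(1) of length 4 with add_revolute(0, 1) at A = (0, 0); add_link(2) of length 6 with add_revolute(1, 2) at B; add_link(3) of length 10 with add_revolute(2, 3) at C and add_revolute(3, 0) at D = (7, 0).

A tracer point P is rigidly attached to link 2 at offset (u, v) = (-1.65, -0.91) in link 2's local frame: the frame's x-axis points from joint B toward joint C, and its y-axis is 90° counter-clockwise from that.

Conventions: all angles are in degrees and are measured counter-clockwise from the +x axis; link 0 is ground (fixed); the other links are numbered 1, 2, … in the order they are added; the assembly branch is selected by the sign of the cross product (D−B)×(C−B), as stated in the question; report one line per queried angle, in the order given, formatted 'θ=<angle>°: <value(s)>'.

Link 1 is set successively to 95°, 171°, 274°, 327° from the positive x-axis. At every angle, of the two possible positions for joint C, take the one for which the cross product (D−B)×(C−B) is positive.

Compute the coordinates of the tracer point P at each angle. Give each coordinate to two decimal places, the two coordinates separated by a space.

A=(0,0), D=(7.00,0)
θ=95°: B = A + 4.00·(cos95°, sin95°) = (-0.3486, 3.9848)
θ=95°: |BD| = 8.3595
θ=95°: circle(B,6.00) ∩ circle(D,10.00): a=0.3517, h=5.9897
θ=95°:   candidates: C₊=(2.8157,9.0825) cross=50.071; C₋=(-2.8946,-1.4483) cross=-50.071
θ=95°:   branch + wants cross > 0 → take C=(2.8157,9.0825) (cross=50.071)
θ=95°: ex = (C−B)/|BC| = (0.5274,0.8496); ey = (-0.8496,0.5274)
θ=95°: P = B + -1.65·ex + -0.91·ey = (-0.4457,2.1030)
θ=171°: B = A + 4.00·(cos171°, sin171°) = (-3.9508, 0.6257)
θ=171°: |BD| = 10.9686
θ=171°: circle(B,6.00) ∩ circle(D,10.00): a=2.5669, h=5.4232
θ=171°:   candidates: C₊=(-1.0787,5.8937) cross=59.485; C₋=(-1.6974,-4.9351) cross=-59.485
θ=171°:   branch + wants cross > 0 → take C=(-1.0787,5.8937) (cross=59.485)
θ=171°: ex = (C−B)/|BC| = (0.4787,0.8780); ey = (-0.8780,0.4787)
θ=171°: P = B + -1.65·ex + -0.91·ey = (-3.9416,-1.2585)
θ=274°: B = A + 4.00·(cos274°, sin274°) = (0.2790, -3.9903)
θ=274°: |BD| = 7.8162
θ=274°: circle(B,6.00) ∩ circle(D,10.00): a=-0.1859, h=5.9971
θ=274°:   candidates: C₊=(-2.9424,1.0716) cross=46.875; C₋=(3.1807,-9.2419) cross=-46.875
θ=274°:   branch + wants cross > 0 → take C=(-2.9424,1.0716) (cross=46.875)
θ=274°: ex = (C−B)/|BC| = (-0.5369,0.8436); ey = (-0.8436,-0.5369)
θ=274°: P = B + -1.65·ex + -0.91·ey = (1.9326,-4.8937)
θ=327°: B = A + 4.00·(cos327°, sin327°) = (3.3547, -2.1786)
θ=327°: |BD| = 4.2467
θ=327°: circle(B,6.00) ∩ circle(D,10.00): a=-5.4119, h=2.5906
θ=327°:   candidates: C₊=(-2.6198,-2.7311) cross=11.001; C₋=(0.0381,-7.1786) cross=-11.001
θ=327°:   branch + wants cross > 0 → take C=(-2.6198,-2.7311) (cross=11.001)
θ=327°: ex = (C−B)/|BC| = (-0.9958,-0.0921); ey = (0.0921,-0.9958)
θ=327°: P = B + -1.65·ex + -0.91·ey = (4.9139,-1.1205)

θ=95°: -0.45 2.10
θ=171°: -3.94 -1.26
θ=274°: 1.93 -4.89
θ=327°: 4.91 -1.12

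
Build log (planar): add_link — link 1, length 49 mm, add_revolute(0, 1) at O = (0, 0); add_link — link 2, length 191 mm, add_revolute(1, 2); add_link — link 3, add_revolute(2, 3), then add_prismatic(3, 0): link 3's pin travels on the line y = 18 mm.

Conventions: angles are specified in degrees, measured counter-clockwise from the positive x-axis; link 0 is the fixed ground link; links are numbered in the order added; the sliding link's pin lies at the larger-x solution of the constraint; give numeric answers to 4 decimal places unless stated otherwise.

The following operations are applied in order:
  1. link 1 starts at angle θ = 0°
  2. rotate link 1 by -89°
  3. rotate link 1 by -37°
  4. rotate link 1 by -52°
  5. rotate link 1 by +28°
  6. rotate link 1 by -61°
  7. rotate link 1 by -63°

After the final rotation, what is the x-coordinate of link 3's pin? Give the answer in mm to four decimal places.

geometry: r = 49 mm, L = 191 mm, e = 18 mm; θ starts at 0°
rotate link 1 by -89°: θ ← 0° -89° = -89°
rotate link 1 by -37°: θ ← -89° -37° = -126°
rotate link 1 by -52°: θ ← -126° -52° = -178°
rotate link 1 by +28°: θ ← -178° +28° = -150°
rotate link 1 by -61°: θ ← -150° -61° = -211°
rotate link 1 by -63°: θ ← -211° -63° = -274°
crank pin P = (r cos θ, r sin θ) = (3.418067, 48.880638)
h = r sin θ − e = 48.880638 − 18 = 30.880638
x = r cos θ + √(L² − h²) = 3.418067 + 188.487098 = 191.905165

191.9052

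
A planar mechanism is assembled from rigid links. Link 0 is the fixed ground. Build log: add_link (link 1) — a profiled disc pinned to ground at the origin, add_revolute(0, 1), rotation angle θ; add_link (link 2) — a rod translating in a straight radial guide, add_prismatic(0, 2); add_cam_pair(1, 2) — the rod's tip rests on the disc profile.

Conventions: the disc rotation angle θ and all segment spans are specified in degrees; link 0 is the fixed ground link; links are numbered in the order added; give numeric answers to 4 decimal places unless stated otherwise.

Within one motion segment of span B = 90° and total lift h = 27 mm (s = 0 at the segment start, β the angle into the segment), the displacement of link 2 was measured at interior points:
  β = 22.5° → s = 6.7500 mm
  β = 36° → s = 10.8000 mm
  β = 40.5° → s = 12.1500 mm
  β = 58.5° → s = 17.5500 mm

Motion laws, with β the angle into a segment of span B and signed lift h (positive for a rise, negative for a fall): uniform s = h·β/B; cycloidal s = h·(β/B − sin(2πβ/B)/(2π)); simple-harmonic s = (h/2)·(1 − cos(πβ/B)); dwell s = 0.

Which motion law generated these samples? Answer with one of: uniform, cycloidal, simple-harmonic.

candidates at β/B = r: uniform s = h·r (linear in β); cycloidal s = h·(r − sin(2πr)/(2π)); simple-harmonic s = (h/2)(1 − cos(πr))
β=22.5°: printed 6.7500 | uniform 6.7500, cycloidal 2.4528, simple-harmonic 3.9541
β=36°: printed 10.8000 | uniform 10.8000, cycloidal 8.2742, simple-harmonic 9.3283
β=40.5°: printed 12.1500 | uniform 12.1500, cycloidal 10.8221, simple-harmonic 11.3881
β=58.5°: printed 17.5500 | uniform 17.5500, cycloidal 21.0265, simple-harmonic 19.6289
only one law matches every sample → uniform

uniform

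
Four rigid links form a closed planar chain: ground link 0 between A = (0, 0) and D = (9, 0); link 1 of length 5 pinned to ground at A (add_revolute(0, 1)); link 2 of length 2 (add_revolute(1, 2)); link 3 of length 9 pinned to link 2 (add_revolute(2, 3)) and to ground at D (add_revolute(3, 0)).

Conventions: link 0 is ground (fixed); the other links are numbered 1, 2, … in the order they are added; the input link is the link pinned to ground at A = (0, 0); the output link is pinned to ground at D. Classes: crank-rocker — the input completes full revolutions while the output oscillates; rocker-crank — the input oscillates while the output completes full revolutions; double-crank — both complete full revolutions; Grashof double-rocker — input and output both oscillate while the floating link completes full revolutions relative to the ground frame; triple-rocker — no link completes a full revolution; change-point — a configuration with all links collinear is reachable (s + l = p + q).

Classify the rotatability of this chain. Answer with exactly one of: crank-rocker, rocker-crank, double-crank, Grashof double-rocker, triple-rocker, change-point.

lengths: ground=9, input=5, coupler=2, output=9
sorted: s=2 (shortest), l=9 (longest), p+q=14
s + l = 11 vs p + q = 14
s + l < p + q (Grashof) with shortest = coupler link → Grashof double-rocker

Grashof double-rocker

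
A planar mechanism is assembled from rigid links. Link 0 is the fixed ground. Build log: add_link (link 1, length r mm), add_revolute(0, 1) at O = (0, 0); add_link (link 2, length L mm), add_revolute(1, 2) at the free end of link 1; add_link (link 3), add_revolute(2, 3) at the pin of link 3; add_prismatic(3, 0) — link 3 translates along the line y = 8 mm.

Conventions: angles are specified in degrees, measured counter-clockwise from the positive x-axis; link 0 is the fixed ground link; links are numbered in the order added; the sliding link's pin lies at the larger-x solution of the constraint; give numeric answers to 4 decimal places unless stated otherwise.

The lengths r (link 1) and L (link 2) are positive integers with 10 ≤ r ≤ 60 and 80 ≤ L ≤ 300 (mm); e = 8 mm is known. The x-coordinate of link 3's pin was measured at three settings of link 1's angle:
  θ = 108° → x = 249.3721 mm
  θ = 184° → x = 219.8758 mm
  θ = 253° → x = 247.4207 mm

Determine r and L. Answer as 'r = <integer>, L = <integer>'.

constraint per measurement: (x − r cos θ)² + (r sin θ − e)² = L²
subtracting the θ₁ and θ₂ equations cancels the r² and L² terms:
r = (x₁² − x₂²) / (2[(x₁cos θ₁ + e sin θ₁) − (x₂cos θ₂ + e sin θ₂)]) = 46.0000 → r = 46
L² = (x₁ − r cos θ₁)² + (r sin θ₁ − e)² = 70756.0066 → L = 266.0000 → L = 266
check at θ₃=253°: x = 247.4207 (printed 247.4207) ✓

r = 46, L = 266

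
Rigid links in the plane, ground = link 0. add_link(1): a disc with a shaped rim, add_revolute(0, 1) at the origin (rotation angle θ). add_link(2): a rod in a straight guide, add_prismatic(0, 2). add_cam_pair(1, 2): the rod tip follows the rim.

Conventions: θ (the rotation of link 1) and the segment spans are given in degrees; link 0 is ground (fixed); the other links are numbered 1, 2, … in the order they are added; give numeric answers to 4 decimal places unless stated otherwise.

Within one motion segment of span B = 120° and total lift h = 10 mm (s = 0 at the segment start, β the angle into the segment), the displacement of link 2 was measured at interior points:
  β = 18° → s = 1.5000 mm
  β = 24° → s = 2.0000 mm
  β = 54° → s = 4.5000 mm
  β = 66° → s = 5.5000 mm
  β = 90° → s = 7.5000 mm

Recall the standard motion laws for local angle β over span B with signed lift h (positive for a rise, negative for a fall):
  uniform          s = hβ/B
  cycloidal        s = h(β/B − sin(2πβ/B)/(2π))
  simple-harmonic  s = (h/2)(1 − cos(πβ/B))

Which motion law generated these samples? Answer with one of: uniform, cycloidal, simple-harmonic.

candidates at β/B = r: uniform s = h·r (linear in β); cycloidal s = h·(r − sin(2πr)/(2π)); simple-harmonic s = (h/2)(1 − cos(πr))
β=18°: printed 1.5000 | uniform 1.5000, cycloidal 0.2124, simple-harmonic 0.5450
β=24°: printed 2.0000 | uniform 2.0000, cycloidal 0.4863, simple-harmonic 0.9549
β=54°: printed 4.5000 | uniform 4.5000, cycloidal 4.0082, simple-harmonic 4.2178
β=66°: printed 5.5000 | uniform 5.5000, cycloidal 5.9918, simple-harmonic 5.7822
β=90°: printed 7.5000 | uniform 7.5000, cycloidal 9.0915, simple-harmonic 8.5355
only one law matches every sample → uniform

uniform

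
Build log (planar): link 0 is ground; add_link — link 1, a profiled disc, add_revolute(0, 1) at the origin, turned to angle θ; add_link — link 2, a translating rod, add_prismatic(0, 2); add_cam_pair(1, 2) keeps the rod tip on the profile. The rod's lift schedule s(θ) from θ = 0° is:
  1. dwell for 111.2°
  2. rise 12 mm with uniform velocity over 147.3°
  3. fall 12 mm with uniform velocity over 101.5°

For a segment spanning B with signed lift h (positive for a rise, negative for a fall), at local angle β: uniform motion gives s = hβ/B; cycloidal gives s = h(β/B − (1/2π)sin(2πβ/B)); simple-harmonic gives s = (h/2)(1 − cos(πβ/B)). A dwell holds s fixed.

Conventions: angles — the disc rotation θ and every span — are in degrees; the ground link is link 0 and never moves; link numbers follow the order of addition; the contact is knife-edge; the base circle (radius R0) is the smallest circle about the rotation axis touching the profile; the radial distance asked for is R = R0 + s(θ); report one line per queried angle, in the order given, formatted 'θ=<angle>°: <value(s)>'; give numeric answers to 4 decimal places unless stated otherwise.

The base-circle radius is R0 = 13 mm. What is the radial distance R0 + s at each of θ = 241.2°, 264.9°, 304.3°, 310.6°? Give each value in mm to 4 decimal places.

seg 1 [0°–111.2°] dwell: s stays 0.0000
seg 2 [111.2°–258.5°] uniform, h=12: θ=241.2° here. β=130, B=147.3. 12·130/147.3 = 10.5906 → s = 10.5906
seg 2 [111.2°–258.5°] uniform, h=12: full span → s += 12 → s = 12.0000
seg 3 [258.5°–360°] uniform, h=-12: θ=264.9° here. β=6.4, B=101.5. -12·6.4/101.5 = -0.7567 → s = 11.2433
seg 3 [258.5°–360°] uniform, h=-12: θ=304.3° here. β=45.8, B=101.5. -12·45.8/101.5 = -5.4148 → s = 6.5852
seg 3 [258.5°–360°] uniform, h=-12: θ=310.6° here. β=52.1, B=101.5. -12·52.1/101.5 = -6.1596 → s = 5.8404
θ=241.2°: R = R0 + s = 13 + 10.5906 = 23.5906
θ=264.9°: R = R0 + s = 13 + 11.2433 = 24.2433
θ=304.3°: R = R0 + s = 13 + 6.5852 = 19.5852
θ=310.6°: R = R0 + s = 13 + 5.8404 = 18.8404

θ=241.2°: 23.5906
θ=264.9°: 24.2433
θ=304.3°: 19.5852
θ=310.6°: 18.8404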